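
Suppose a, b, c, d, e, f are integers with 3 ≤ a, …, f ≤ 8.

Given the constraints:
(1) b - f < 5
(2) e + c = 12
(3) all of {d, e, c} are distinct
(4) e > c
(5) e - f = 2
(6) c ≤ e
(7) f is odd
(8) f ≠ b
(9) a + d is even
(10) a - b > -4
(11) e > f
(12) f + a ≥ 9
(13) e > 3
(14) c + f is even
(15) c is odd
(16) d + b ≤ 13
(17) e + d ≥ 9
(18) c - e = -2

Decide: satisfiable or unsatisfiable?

The assignment a = 7, b = 8, c = 5, d = 3, e = 7, f = 5 works:
  constraint 1 holds since b - f = 3.
  constraint 2 holds since e + c = 12.
The rest check out directly.

Satisfiable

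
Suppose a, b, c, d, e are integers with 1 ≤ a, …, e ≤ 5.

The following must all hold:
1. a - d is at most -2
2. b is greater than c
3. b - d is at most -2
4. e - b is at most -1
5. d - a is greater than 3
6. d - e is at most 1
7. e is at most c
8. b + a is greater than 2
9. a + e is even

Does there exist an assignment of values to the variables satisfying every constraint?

Unsatisfiable

Constraints 3, 4, and 6 give e − d ≥ -1, d − b ≥ 2, b − e ≥ 1.
Adding all 3 inequalities: the left sides telescope to 0, and the right sides sum to (-1) + 2 + 1 = 2. So 0 ≥ 2, which is false.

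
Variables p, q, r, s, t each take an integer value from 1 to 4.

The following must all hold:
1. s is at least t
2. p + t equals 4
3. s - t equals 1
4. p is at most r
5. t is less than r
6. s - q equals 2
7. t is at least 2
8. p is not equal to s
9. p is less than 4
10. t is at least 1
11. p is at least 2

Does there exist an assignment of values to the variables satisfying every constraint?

Satisfiable

The assignment p = 2, q = 1, r = 3, s = 3, t = 2 works:
  constraint 2 holds since p + t = 4.
  constraint 3 holds since s - t = 1.
  constraint 6 holds since s - q = 2.
The rest check out directly.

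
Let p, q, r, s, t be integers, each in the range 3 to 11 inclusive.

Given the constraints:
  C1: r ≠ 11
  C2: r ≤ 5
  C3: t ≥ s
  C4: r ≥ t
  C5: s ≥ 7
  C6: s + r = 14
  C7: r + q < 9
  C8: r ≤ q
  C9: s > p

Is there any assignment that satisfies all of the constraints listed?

Unsatisfiable

From constraints 3 and 5: t ≥ s and s ≥ 7, so t ≥ 7. From constraints 2 and 4: t ≤ r and r ≤ 5, so t ≤ 5. But 5 < 7, so no value of t works.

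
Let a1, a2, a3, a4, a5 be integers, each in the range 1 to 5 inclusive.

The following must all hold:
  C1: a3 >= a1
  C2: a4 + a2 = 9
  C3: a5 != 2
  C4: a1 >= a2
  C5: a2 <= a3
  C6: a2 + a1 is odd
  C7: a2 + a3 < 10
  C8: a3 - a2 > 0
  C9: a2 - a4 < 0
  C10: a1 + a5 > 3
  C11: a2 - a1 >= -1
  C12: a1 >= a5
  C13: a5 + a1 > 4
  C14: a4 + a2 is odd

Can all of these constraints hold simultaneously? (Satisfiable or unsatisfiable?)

Satisfiable

Take a1 = 5, a2 = 4, a3 = 5, a4 = 5, a5 = 1. Then constraint 2: a4 + a2 = 9; constraint 7: a2 + a3 = 9; constraint 8: a3 - a2 = 1, and every other listed constraint is also met.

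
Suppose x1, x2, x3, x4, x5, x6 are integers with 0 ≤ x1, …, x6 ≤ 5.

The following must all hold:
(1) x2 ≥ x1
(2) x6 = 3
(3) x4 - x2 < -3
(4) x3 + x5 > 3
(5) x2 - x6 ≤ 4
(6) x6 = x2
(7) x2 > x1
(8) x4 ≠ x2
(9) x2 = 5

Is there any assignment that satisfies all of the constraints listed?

Unsatisfiable

Constraint 2 fixes x6 = 3 and constraint 9 fixes x2 = 5, but constraint 6 requires x6 = x2. Since 3 ≠ 5, contradiction.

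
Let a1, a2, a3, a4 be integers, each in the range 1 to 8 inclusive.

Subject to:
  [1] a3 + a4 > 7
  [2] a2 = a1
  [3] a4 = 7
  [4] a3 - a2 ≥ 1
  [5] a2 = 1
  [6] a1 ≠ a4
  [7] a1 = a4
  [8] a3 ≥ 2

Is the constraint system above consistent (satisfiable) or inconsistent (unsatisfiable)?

Constraint 5 fixes a2 = 1 and constraint 3 fixes a4 = 7. Constraints 2 and 7 give a2 = a1 = a4, so a2 = a4. But 1 ≠ 7 — contradiction.

Unsatisfiable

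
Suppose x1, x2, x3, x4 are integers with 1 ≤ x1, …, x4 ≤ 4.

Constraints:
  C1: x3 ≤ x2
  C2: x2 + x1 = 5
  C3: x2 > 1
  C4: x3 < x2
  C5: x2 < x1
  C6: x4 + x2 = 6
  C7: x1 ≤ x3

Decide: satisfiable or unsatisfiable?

Unsatisfiable

Constraints 4, 5, and 7 give x2 < x1, x1 ≤ x3, x3 < x2. Chaining: x2 < x1 ≤ x3 < x2, which forces x2 < x2 — impossible.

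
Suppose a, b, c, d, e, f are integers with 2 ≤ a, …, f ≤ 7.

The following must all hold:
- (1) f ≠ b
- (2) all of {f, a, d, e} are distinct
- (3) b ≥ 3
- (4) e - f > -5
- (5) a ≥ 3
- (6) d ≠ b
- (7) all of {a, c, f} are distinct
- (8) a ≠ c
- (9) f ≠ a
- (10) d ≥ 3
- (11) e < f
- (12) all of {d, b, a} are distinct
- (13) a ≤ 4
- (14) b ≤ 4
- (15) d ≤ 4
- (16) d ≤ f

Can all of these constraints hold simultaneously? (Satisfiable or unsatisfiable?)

Constraints 3, 5, 10, 13, 14, and 15 confine each of d, b, a to the 2 values {3, 4}.
Constraint 12 requires all 3 of them to be distinct, but only 2 values are available — impossible by the pigeonhole principle.

Unsatisfiable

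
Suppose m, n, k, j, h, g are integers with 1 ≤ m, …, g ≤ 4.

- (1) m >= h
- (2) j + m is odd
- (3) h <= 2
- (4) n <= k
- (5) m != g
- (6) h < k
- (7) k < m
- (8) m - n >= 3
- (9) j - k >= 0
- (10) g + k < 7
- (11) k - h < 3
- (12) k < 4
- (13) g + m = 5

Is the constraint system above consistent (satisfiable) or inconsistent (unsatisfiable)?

Take m = 4, n = 1, k = 3, j = 3, h = 2, g = 1. Then constraint 8: m - n = 3; constraint 9: j - k = 0; constraint 10: g + k = 4, and every other listed constraint is also met.

Satisfiable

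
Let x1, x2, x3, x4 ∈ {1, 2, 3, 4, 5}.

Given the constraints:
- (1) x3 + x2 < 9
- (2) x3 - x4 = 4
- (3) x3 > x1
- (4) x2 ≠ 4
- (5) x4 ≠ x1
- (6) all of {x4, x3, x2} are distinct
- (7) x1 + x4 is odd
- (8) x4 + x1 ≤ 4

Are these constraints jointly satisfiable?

Satisfiable

Take x1 = 2, x2 = 3, x3 = 5, x4 = 1. Then constraint 1: x3 + x2 = 8; constraint 2: x3 - x4 = 4, and every other listed constraint is also met.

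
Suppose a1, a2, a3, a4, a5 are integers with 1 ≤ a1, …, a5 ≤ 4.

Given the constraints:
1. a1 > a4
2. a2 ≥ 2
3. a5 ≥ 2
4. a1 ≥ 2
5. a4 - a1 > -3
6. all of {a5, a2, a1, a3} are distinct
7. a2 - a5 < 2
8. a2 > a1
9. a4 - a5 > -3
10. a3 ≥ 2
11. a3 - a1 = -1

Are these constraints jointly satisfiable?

Constraints 2, 3, 4, and 10 confine each of a5, a2, a1, a3 to the 3 values {2, …, 4} (the domain already gives each ≤ 4).
Constraint 6 requires all 4 of them to be distinct, but only 3 values are available — impossible by the pigeonhole principle.

Unsatisfiable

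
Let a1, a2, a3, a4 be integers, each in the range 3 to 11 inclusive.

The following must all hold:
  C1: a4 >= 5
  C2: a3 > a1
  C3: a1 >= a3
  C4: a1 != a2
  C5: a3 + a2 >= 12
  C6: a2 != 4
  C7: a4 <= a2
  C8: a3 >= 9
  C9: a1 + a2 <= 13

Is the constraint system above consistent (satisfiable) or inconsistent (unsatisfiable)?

Unsatisfiable

From constraints 3 and 8: a1 ≥ a3 ≥ 9. From constraints 1 and 7: a2 ≥ a4 ≥ 5. Hence a1 + a2 ≥ 14. But constraint 9 requires a1 + a2 ≤ 13, and 13 < 14. Contradiction.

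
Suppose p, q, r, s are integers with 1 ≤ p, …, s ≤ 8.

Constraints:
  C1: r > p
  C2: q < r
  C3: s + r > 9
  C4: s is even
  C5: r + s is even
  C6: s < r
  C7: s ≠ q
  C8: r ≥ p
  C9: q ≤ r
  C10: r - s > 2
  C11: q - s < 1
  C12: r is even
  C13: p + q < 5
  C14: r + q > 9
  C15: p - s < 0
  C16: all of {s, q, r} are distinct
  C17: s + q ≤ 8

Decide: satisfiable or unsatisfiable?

Satisfiable

Setting (p, q, r, s) = (2, 2, 8, 4) satisfies everything: constraint 3: s + r = 12; constraint 10: r - s = 4; constraint 11: q - s = -2, and the others follow.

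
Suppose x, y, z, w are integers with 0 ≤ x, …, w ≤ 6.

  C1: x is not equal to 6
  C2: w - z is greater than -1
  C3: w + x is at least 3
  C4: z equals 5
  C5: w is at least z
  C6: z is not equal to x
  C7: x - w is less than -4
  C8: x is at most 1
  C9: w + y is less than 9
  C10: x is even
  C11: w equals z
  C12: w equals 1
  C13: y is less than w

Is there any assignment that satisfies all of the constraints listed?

Unsatisfiable

Constraint 12 fixes w = 1 and constraint 4 fixes z = 5, but constraint 11 requires w = z. Since 1 ≠ 5, contradiction.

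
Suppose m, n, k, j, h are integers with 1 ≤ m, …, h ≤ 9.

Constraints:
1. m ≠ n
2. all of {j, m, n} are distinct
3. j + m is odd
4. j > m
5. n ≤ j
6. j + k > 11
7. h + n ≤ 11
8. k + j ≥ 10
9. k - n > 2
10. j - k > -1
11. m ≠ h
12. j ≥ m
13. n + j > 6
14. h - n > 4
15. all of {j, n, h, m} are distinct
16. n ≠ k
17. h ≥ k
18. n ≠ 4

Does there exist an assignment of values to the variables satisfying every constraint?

The assignment m = 3, n = 1, k = 6, j = 6, h = 7 works:
  constraint 6 holds since j + k = 12.
  constraint 7 holds since h + n = 8.
  constraint 8 holds since k + j = 12.
The rest check out directly.

Satisfiable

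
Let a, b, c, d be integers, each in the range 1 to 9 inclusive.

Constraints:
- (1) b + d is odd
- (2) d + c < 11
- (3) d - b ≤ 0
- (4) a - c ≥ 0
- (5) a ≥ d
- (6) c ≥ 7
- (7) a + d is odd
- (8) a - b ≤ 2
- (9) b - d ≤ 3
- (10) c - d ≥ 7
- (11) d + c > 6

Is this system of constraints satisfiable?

Constraints 4, 8, 9, and 10 give d − b ≥ -3, b − a ≥ -2, a − c ≥ 0, c − d ≥ 7.
Adding all 4 inequalities: the left sides telescope to 0, and the right sides sum to (-3) + (-2) + 0 + 7 = 2. So 0 ≥ 2, which is false.

Unsatisfiable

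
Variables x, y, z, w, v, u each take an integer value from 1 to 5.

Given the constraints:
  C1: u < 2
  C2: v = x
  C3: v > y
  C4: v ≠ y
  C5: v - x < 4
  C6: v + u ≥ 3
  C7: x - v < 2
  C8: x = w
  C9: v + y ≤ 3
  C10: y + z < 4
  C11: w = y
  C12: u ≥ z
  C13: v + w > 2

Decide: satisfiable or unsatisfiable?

Unsatisfiable

From constraints 2, 8, and 11, v = x = w = y, so v = y. But constraint 4 says v ≠ y. Contradiction.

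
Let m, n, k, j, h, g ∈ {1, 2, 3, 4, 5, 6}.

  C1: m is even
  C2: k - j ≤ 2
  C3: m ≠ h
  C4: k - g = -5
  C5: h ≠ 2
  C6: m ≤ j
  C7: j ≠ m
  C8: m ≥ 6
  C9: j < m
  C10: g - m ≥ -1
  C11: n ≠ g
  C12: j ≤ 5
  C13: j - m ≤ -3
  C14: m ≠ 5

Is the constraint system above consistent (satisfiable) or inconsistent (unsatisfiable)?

Unsatisfiable

From constraint 8: m ≥ 6. From constraints 6 and 12: m ≤ j and j ≤ 5, so m ≤ 5. But 5 < 6, so no value of m works.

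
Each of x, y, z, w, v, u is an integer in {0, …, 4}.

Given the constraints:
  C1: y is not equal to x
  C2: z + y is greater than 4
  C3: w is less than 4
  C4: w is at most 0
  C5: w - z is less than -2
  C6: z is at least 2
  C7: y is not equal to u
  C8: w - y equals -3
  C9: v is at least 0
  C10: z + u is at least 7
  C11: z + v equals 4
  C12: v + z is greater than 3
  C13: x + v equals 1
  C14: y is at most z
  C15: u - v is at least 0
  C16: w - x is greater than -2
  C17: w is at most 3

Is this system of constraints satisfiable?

Satisfiable

Try x = 0, y = 3, z = 3, w = 0, v = 1, u = 4.
Check constraint 2: z + y = 6; constraint 5: w - z = -3. The remaining constraints are straightforward to verify.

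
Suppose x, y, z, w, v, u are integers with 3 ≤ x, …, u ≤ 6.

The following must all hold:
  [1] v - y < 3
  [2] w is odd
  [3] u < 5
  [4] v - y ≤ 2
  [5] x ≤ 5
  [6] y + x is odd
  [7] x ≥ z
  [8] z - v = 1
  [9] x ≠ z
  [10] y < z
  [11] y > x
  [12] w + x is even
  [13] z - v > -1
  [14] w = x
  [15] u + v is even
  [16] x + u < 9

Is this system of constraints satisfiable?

Unsatisfiable

Constraints 7, 10, and 11 give y < z, z ≤ x, x < y. Chaining: y < z ≤ x < y, which forces y < y — impossible.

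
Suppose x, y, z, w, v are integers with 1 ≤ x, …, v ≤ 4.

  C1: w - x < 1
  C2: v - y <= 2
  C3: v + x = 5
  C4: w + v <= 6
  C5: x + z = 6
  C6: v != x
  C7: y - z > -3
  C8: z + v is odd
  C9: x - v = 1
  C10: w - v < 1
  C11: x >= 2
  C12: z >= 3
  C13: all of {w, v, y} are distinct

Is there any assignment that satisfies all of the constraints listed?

Satisfiable

Take x = 3, y = 3, z = 3, w = 1, v = 2. Then constraint 1: w - x = -2; constraint 2: v - y = -1, and every other listed constraint is also met.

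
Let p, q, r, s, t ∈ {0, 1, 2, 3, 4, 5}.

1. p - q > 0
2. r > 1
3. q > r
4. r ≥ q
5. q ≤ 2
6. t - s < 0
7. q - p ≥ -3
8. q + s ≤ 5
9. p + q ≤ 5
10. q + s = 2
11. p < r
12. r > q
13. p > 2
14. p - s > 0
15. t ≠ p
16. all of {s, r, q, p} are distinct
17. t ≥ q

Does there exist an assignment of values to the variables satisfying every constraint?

Unsatisfiable

Constraints 3, 6, 11, 14, and 17 give p < r, r < q, q ≤ t, t < s, s < p. Chaining: p < r < q ≤ t < s < p, which forces p < p — impossible.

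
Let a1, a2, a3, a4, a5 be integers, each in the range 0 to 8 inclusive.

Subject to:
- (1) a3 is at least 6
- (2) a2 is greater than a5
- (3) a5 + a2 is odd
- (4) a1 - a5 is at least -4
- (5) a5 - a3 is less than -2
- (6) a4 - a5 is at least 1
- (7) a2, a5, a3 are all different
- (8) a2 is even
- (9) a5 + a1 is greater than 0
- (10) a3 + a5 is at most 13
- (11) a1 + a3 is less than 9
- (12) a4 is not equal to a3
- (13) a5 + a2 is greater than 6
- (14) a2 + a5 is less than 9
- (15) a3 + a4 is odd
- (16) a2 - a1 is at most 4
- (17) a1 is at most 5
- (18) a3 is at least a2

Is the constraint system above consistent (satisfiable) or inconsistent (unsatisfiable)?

Setting (a1, a2, a3, a4, a5) = (0, 4, 7, 6, 3) satisfies everything: constraint 4: a1 - a5 = -3; constraint 5: a5 - a3 = -4; constraint 6: a4 - a5 = 3, and the others follow.

Satisfiable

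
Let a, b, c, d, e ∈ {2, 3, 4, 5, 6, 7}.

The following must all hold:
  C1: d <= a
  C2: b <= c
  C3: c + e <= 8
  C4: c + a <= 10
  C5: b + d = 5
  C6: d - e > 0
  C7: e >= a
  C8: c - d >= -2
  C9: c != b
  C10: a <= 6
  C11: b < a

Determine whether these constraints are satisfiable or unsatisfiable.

Unsatisfiable

Constraints 1, 6, and 7 give d ≤ a, a ≤ e, e < d. Chaining: d ≤ a ≤ e < d, which forces d < d — impossible.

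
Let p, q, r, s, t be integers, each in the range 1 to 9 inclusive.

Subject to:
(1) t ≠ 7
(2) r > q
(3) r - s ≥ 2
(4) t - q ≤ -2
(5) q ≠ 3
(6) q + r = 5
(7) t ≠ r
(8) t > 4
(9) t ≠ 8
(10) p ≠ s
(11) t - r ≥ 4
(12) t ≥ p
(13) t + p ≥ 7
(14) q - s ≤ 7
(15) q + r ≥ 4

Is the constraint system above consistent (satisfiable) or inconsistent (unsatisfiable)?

Unsatisfiable

Constraints 3, 4, 11, and 14 give s − q ≥ -7, q − t ≥ 2, t − r ≥ 4, r − s ≥ 2.
Adding all 4 inequalities: the left sides telescope to 0, and the right sides sum to (-7) + 2 + 4 + 2 = 1. So 0 ≥ 1, which is false.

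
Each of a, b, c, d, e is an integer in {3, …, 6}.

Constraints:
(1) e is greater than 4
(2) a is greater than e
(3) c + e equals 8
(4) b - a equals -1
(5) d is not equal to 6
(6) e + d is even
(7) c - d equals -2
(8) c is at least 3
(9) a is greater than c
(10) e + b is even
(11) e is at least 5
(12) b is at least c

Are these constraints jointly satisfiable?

Try a = 6, b = 5, c = 3, d = 5, e = 5.
Check constraint 3: c + e = 8; constraint 4: b - a = -1. The remaining constraints are straightforward to verify.

Satisfiable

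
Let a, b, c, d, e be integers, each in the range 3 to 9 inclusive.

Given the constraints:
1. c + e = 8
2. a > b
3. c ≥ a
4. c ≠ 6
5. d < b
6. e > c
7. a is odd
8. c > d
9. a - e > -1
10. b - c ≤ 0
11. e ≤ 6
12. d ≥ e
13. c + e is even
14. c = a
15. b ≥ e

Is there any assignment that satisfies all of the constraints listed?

Unsatisfiable

Constraints 2, 3, 5, 6, and 12 give a ≤ c, c < e, e ≤ d, d < b, b < a. Chaining: a ≤ c < e ≤ d < b < a, which forces a < a — impossible.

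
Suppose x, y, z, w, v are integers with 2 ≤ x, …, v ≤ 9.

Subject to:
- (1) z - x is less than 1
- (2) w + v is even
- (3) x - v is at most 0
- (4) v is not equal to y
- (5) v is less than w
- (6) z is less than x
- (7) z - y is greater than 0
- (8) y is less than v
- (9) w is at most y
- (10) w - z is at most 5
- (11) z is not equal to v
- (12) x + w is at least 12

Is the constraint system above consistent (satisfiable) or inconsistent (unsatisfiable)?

Unsatisfiable

Constraints 3, 5, 6, 7, and 9 give y < z, z < x, x ≤ v, v < w, w ≤ y. Chaining: y < z < x ≤ v < w ≤ y, which forces y < y — impossible.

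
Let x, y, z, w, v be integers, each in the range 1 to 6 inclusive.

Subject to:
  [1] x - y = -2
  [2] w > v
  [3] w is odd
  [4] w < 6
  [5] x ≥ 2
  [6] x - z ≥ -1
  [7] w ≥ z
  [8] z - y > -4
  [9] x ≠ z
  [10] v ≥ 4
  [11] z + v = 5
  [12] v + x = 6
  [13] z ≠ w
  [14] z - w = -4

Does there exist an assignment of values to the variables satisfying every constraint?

Take x = 2, y = 4, z = 1, w = 5, v = 4. Then constraint 1: x - y = -2; constraint 6: x - z = 1, and every other listed constraint is also met.

Satisfiable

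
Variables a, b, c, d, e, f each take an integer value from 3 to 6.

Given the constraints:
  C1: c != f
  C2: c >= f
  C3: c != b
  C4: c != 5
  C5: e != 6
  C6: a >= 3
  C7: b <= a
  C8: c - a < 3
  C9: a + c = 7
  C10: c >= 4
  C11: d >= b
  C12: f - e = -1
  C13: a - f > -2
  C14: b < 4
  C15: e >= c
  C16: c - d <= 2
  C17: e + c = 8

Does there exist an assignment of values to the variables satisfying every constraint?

Setting (a, b, c, d, e, f) = (3, 3, 4, 3, 4, 3) satisfies everything: constraint 8: c - a = 1; constraint 9: a + c = 7, and the others follow.

Satisfiable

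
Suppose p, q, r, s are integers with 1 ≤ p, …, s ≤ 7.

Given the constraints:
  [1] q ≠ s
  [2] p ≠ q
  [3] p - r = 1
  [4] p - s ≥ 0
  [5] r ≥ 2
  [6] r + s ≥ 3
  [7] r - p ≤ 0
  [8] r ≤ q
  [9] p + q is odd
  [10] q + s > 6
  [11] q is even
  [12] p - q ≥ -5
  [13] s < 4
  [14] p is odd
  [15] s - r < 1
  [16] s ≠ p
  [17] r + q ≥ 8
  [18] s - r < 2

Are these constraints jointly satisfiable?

Satisfiable

Take p = 3, q = 6, r = 2, s = 2. Then constraint 3: p - r = 1; constraint 4: p - s = 1; constraint 6: r + s = 4, and every other listed constraint is also met.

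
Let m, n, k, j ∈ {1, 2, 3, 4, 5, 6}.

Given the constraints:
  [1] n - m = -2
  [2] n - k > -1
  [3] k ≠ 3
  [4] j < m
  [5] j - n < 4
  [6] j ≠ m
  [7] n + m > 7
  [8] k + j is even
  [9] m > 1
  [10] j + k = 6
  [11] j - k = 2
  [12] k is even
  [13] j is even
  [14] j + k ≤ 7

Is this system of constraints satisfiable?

One satisfying assignment is m = 5, n = 3, k = 2, j = 4.
For the less obvious constraints — constraint 1: n - m = -2; constraint 2: n - k = 1; constraint 5: j - n = 1 — and the others hold by inspection.

Satisfiable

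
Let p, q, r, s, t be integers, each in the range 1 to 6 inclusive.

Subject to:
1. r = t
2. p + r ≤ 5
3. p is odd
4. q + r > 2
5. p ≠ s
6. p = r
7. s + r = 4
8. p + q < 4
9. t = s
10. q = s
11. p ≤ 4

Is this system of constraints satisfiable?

Unsatisfiable

From constraints 1, 6, and 9, p = r = t = s, so p = s. But constraint 5 says p ≠ s. Contradiction.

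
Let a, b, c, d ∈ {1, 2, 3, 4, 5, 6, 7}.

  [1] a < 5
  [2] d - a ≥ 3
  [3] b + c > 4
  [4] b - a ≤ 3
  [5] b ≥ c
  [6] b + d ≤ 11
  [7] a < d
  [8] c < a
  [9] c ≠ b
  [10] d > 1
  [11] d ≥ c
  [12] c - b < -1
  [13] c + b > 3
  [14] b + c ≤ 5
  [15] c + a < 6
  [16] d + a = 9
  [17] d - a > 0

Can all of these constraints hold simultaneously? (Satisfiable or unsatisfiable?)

Try a = 3, b = 4, c = 1, d = 6.
Check constraint 2: d - a = 3; constraint 3: b + c = 5; constraint 4: b - a = 1. The remaining constraints are straightforward to verify.

Satisfiable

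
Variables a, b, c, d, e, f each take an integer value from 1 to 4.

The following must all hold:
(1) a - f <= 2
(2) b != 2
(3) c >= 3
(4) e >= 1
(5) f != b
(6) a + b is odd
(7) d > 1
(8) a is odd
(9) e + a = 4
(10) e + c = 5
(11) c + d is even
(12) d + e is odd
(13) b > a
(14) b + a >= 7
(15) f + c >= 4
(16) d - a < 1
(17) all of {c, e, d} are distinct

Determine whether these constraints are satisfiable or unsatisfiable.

Satisfiable

Try a = 3, b = 4, c = 4, d = 2, e = 1, f = 1.
Check constraint 1: a - f = 2; constraint 9: e + a = 4. The remaining constraints are straightforward to verify.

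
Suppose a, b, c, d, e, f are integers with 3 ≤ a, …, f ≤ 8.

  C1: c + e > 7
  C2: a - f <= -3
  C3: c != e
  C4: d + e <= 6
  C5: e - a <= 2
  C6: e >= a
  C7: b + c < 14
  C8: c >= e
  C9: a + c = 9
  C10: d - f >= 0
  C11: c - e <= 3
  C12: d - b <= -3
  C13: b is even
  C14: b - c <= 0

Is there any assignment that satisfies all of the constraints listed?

Unsatisfiable

Constraints 2, 5, 10, 11, 12, and 14 give d − f ≥ 0, f − a ≥ 3, a − e ≥ -2, e − c ≥ -3, c − b ≥ 0, b − d ≥ 3.
Adding all 6 inequalities: the left sides telescope to 0, and the right sides sum to 0 + 3 + (-2) + (-3) + 0 + 3 = 1. So 0 ≥ 1, which is false.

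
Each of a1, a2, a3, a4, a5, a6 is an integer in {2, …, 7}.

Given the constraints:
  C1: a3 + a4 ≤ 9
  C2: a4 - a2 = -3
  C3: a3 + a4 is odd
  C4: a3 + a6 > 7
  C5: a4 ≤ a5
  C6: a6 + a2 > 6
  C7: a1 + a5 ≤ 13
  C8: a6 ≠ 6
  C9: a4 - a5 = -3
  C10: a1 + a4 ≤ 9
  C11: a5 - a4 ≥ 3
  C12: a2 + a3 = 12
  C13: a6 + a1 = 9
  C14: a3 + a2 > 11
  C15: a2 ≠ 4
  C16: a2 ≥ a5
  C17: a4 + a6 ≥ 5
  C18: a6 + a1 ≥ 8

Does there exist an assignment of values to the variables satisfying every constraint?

Try a1 = 6, a2 = 5, a3 = 7, a4 = 2, a5 = 5, a6 = 3.
Check constraint 1: a3 + a4 = 9; constraint 2: a4 - a2 = -3. The remaining constraints are straightforward to verify.

Satisfiable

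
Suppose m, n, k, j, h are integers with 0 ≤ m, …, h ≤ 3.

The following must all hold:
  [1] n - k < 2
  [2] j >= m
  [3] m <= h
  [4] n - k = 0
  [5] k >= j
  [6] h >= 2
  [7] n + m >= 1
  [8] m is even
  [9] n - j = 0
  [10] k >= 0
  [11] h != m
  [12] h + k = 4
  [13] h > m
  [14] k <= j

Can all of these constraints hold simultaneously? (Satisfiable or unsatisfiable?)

Satisfiable

Take m = 0, n = 1, k = 1, j = 1, h = 3. Then constraint 1: n - k = 0; constraint 4: n - k = 0, and every other listed constraint is also met.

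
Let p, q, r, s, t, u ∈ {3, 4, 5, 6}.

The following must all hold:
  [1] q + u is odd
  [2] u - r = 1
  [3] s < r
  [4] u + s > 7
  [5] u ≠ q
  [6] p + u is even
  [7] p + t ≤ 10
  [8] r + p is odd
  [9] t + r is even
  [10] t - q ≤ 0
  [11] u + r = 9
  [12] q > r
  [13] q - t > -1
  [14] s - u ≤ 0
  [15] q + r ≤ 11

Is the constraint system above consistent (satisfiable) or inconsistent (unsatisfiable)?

One satisfying assignment is p = 3, q = 6, r = 4, s = 3, t = 6, u = 5.
For the less obvious constraints — constraint 2: u - r = 1; constraint 4: u + s = 8 — and the others hold by inspection.

Satisfiable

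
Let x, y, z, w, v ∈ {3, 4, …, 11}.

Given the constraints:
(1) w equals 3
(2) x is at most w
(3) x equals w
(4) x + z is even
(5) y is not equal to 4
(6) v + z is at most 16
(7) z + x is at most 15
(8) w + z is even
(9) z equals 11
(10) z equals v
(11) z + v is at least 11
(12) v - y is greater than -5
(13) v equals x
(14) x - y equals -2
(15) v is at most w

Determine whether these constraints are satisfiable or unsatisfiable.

Constraint 9 fixes z = 11 and constraint 1 fixes w = 3. Constraints 3, 10, and 13 give z = v = x = w, so z = w. But 11 ≠ 3 — contradiction.

Unsatisfiable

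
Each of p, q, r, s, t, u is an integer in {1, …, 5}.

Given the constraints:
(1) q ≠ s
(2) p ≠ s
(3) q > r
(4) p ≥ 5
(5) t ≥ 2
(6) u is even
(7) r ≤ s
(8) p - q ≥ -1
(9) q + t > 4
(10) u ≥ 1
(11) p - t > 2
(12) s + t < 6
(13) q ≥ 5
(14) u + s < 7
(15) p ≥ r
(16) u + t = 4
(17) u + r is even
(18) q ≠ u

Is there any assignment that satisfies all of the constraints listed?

Satisfiable

Take p = 5, q = 5, r = 2, s = 2, t = 2, u = 2. Then constraint 8: p - q = 0; constraint 9: q + t = 7; constraint 11: p - t = 3, and every other listed constraint is also met.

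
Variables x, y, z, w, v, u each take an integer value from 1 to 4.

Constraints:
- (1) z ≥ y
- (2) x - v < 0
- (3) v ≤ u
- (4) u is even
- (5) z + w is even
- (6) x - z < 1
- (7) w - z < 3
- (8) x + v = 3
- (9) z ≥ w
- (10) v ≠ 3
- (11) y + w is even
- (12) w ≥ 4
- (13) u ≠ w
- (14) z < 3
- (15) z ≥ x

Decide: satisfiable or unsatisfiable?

From constraints 9 and 12: z ≥ w and w ≥ 4, so z ≥ 4. From constraint 14: z ≤ 2. But 2 < 4, so no value of z works.

Unsatisfiable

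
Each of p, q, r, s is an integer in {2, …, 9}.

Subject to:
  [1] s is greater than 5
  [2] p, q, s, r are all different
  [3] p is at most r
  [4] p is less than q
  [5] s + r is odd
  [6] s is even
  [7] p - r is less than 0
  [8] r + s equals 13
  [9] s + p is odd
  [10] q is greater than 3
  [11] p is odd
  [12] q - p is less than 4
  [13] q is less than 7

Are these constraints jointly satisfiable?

Take p = 3, q = 4, r = 5, s = 8. Then constraint 7: p - r = -2; constraint 8: r + s = 13; constraint 12: q - p = 1, and every other listed constraint is also met.

Satisfiable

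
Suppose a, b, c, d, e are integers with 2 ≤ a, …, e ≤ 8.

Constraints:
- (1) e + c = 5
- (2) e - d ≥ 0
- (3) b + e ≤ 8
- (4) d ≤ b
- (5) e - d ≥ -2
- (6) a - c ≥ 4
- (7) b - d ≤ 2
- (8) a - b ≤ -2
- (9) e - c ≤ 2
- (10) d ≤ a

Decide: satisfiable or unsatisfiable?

Unsatisfiable

Constraints 2, 6, 7, 8, and 9 give a − c ≥ 4, c − e ≥ -2, e − d ≥ 0, d − b ≥ -2, b − a ≥ 2.
Adding all 5 inequalities: the left sides telescope to 0, and the right sides sum to 4 + (-2) + 0 + (-2) + 2 = 2. So 0 ≥ 2, which is false.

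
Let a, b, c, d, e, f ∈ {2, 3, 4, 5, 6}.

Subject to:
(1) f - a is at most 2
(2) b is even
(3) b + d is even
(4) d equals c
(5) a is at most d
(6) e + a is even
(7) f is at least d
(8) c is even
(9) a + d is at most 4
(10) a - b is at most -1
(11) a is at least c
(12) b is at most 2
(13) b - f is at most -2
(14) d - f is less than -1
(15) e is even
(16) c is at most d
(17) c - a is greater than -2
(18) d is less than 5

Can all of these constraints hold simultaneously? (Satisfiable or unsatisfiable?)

Constraints 1, 10, and 13 give a − f ≥ -2, f − b ≥ 2, b − a ≥ 1.
Adding all 3 inequalities: the left sides telescope to 0, and the right sides sum to (-2) + 2 + 1 = 1. So 0 ≥ 1, which is false.

Unsatisfiable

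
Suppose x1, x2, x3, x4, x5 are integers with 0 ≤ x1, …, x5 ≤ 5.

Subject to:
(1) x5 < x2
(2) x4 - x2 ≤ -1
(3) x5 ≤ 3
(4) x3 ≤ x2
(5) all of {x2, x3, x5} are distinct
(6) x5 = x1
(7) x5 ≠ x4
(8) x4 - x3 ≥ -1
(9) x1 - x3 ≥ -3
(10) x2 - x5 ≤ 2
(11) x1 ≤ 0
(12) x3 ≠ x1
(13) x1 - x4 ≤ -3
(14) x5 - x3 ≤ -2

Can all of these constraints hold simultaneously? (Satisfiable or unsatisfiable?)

Constraints 2, 9, 10, 13, and 14 give x1 − x3 ≥ -3, x3 − x5 ≥ 2, x5 − x2 ≥ -2, x2 − x4 ≥ 1, x4 − x1 ≥ 3.
Adding all 5 inequalities: the left sides telescope to 0, and the right sides sum to (-3) + 2 + (-2) + 1 + 3 = 1. So 0 ≥ 1, which is false.

Unsatisfiable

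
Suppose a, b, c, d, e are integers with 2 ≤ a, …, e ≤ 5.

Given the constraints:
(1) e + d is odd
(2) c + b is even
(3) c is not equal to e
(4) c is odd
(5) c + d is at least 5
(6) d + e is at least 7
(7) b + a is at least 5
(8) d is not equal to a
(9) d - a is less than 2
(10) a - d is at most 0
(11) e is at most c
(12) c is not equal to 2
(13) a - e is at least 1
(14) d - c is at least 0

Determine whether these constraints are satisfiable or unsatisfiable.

Satisfiable

The assignment a = 4, b = 3, c = 3, d = 5, e = 2 works:
  constraint 5 holds since c + d = 8.
  constraint 6 holds since d + e = 7.
  constraint 7 holds since b + a = 7.
The rest check out directly.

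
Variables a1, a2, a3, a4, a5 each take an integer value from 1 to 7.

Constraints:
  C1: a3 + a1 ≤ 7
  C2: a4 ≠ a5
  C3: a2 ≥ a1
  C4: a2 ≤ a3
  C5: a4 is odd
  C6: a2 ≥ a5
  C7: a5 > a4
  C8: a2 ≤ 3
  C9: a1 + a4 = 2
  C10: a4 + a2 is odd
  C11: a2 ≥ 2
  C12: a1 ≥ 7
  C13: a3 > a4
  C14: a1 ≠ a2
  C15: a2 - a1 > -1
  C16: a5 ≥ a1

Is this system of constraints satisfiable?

Unsatisfiable

From constraints 4 and 11: a3 ≥ a2 ≥ 2. From constraint 12: a1 ≥ 7. Hence a3 + a1 ≥ 9. But constraint 1 requires a3 + a1 ≤ 7, and 7 < 9. Contradiction.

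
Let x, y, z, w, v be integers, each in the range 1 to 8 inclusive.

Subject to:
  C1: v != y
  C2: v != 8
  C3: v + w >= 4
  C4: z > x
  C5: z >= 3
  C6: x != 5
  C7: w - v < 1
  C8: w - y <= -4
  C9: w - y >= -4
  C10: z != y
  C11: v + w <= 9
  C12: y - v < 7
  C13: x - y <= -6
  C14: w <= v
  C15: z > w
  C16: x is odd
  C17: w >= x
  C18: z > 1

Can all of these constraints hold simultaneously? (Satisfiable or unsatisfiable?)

Satisfiable

Setting (x, y, z, w, v) = (1, 7, 5, 3, 3) satisfies everything: constraint 3: v + w = 6; constraint 7: w - v = 0, and the others follow.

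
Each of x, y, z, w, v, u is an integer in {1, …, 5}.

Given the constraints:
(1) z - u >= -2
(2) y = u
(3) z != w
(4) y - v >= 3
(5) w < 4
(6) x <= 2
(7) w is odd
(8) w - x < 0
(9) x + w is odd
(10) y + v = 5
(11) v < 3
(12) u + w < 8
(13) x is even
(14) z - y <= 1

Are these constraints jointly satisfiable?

Satisfiable

Take x = 2, y = 4, z = 2, w = 1, v = 1, u = 4. Then constraint 1: z - u = -2; constraint 4: y - v = 3; constraint 8: w - x = -1, and every other listed constraint is also met.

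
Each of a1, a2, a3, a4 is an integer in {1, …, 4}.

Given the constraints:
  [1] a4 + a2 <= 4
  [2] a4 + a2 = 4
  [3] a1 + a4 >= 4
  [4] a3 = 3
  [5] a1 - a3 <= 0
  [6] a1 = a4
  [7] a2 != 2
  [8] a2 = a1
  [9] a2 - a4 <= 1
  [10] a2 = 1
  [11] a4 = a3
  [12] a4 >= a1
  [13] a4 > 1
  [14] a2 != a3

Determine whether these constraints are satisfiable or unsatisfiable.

Constraint 10 fixes a2 = 1 and constraint 4 fixes a3 = 3. Constraints 6, 8, and 11 give a2 = a1 = a4 = a3, so a2 = a3. But 1 ≠ 3 — contradiction.

Unsatisfiable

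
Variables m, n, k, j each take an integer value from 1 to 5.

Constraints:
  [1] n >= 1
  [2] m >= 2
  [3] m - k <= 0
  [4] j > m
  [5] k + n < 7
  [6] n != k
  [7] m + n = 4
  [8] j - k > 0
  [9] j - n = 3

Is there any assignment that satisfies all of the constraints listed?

Setting (m, n, k, j) = (2, 2, 3, 5) satisfies everything: constraint 3: m - k = -1; constraint 5: k + n = 5, and the others follow.

Satisfiable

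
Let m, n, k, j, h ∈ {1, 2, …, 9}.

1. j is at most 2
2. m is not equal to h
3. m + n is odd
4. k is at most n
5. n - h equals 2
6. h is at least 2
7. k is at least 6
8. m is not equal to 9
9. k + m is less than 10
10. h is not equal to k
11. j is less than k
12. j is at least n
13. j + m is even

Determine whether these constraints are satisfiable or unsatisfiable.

From constraints 4 and 7: n ≥ k and k ≥ 6, so n ≥ 6. From constraints 1 and 12: n ≤ j and j ≤ 2, so n ≤ 2. But 2 < 6, so no value of n works.

Unsatisfiable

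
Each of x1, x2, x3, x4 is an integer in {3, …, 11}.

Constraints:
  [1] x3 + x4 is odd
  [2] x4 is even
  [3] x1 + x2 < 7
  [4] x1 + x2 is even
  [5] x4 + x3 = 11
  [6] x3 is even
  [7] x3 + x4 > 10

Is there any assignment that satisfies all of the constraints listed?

Constraint 6 makes x3 even and constraint 2 makes x4 even, so x3 + x4 must be even. Constraint 1 says x3 + x4 is odd — contradiction.

Unsatisfiable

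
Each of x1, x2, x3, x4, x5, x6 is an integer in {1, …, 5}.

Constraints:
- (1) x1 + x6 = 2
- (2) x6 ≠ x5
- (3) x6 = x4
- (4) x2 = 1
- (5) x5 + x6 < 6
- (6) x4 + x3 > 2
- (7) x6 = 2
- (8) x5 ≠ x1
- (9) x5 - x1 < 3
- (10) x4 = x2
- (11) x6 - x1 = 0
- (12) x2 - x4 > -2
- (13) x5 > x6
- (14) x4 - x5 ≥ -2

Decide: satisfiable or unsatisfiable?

Unsatisfiable

Constraint 7 fixes x6 = 2 and constraint 4 fixes x2 = 1. Constraints 3 and 10 give x6 = x4 = x2, so x6 = x2. But 2 ≠ 1 — contradiction.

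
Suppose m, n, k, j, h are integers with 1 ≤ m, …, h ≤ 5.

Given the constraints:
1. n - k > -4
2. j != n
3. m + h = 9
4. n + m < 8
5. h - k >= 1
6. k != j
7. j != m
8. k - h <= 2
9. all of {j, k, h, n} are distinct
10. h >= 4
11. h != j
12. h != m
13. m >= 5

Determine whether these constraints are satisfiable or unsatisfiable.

Try m = 5, n = 2, k = 3, j = 1, h = 4.
Check constraint 1: n - k = -1; constraint 3: m + h = 9. The remaining constraints are straightforward to verify.

Satisfiable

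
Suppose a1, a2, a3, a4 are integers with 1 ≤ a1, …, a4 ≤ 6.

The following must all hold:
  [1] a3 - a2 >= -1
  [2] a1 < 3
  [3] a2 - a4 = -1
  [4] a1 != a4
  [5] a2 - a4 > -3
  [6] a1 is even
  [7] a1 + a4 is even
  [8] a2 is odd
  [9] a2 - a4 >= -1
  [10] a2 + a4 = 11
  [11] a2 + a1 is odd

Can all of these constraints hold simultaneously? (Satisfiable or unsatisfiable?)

Satisfiable

The assignment a1 = 2, a2 = 5, a3 = 4, a4 = 6 works:
  constraint 1 holds since a3 - a2 = -1.
  constraint 3 holds since a2 - a4 = -1.
  constraint 5 holds since a2 - a4 = -1.
The rest check out directly.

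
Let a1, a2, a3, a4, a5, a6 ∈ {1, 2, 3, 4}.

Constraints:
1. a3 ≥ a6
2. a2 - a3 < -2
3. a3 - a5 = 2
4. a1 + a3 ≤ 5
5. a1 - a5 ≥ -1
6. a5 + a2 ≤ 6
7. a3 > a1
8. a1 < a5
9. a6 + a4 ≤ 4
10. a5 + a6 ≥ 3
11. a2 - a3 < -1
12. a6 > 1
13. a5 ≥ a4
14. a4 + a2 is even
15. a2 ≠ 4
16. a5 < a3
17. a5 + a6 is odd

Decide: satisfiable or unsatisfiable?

Satisfiable

The assignment a1 = 1, a2 = 1, a3 = 4, a4 = 1, a5 = 2, a6 = 3 works:
  constraint 2 holds since a2 - a3 = -3.
  constraint 3 holds since a3 - a5 = 2.
  constraint 4 holds since a1 + a3 = 5.
The rest check out directly.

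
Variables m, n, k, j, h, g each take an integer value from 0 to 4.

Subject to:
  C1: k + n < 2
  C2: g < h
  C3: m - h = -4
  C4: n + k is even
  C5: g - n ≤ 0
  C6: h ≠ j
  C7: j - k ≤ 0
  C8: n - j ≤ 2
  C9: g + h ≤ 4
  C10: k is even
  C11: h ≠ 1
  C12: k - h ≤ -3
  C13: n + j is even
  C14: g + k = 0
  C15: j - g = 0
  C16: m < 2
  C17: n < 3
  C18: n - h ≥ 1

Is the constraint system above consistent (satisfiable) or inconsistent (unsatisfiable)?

Unsatisfiable

Constraints 7, 8, 12, and 18 give k − j ≥ 0, j − n ≥ -2, n − h ≥ 1, h − k ≥ 3.
Adding all 4 inequalities: the left sides telescope to 0, and the right sides sum to 0 + (-2) + 1 + 3 = 2. So 0 ≥ 2, which is false.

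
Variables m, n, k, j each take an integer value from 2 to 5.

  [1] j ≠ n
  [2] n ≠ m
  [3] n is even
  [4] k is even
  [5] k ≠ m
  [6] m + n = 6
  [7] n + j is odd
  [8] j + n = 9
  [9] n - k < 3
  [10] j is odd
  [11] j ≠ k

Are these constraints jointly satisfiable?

Try m = 2, n = 4, k = 4, j = 5.
Check constraint 6: m + n = 6; constraint 8: j + n = 9. The remaining constraints are straightforward to verify.

Satisfiable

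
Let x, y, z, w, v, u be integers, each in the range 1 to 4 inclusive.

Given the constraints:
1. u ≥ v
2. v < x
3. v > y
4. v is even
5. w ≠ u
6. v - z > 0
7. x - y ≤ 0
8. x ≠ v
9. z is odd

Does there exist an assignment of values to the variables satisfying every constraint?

Constraints 2, 3, and 7 give x ≤ y, y < v, v < x. Chaining: x ≤ y < v < x, which forces x < x — impossible.

Unsatisfiable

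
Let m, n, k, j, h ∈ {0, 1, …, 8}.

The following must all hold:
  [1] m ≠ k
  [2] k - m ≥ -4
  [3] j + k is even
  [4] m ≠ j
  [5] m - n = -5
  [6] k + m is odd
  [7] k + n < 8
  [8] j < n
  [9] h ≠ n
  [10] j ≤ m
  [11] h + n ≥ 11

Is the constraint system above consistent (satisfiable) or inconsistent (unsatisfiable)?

Setting (m, n, k, j, h) = (1, 6, 0, 0, 5) satisfies everything: constraint 2: k - m = -1; constraint 5: m - n = -5, and the others follow.

Satisfiable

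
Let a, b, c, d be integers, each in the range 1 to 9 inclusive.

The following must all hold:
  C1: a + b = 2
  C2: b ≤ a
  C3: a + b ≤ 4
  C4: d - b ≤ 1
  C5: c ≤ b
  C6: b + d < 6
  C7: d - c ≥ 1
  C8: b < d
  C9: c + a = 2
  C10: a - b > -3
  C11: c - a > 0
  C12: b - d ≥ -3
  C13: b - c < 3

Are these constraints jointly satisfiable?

Constraints 2, 5, and 11 give c ≤ b, b ≤ a, a < c. Chaining: c ≤ b ≤ a < c, which forces c < c — impossible.

Unsatisfiable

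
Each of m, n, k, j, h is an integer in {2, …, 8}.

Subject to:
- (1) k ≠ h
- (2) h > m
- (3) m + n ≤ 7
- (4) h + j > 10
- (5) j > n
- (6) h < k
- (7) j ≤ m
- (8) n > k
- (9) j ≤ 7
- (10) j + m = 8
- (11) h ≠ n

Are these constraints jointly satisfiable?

Unsatisfiable

Constraints 2, 5, 6, 7, and 8 give k < n, n < j, j ≤ m, m < h, h < k. Chaining: k < n < j ≤ m < h < k, which forces k < k — impossible.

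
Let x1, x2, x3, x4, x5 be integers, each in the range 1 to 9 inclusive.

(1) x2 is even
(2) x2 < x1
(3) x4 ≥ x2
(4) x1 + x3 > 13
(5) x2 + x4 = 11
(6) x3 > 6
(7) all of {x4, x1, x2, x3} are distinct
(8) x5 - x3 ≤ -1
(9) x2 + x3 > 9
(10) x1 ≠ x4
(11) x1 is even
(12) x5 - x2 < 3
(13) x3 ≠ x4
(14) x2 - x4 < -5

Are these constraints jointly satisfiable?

Try x1 = 6, x2 = 2, x3 = 8, x4 = 9, x5 = 4.
Check constraint 4: x1 + x3 = 14; constraint 5: x2 + x4 = 11; constraint 8: x5 - x3 = -4. The remaining constraints are straightforward to verify.

Satisfiable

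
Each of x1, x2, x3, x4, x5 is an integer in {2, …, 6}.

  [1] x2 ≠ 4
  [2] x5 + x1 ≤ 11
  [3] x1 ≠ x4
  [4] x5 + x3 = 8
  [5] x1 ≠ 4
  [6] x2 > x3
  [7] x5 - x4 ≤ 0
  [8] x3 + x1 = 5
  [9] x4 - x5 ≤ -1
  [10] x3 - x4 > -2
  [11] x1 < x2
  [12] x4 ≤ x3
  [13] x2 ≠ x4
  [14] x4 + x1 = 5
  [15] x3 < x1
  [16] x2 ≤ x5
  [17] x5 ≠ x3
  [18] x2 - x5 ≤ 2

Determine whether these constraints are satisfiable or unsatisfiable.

Constraints 7, 11, 12, 15, and 16 give x3 < x1, x1 < x2, x2 ≤ x5, x5 ≤ x4, x4 ≤ x3. Chaining: x3 < x1 < x2 ≤ x5 ≤ x4 ≤ x3, which forces x3 < x3 — impossible.

Unsatisfiable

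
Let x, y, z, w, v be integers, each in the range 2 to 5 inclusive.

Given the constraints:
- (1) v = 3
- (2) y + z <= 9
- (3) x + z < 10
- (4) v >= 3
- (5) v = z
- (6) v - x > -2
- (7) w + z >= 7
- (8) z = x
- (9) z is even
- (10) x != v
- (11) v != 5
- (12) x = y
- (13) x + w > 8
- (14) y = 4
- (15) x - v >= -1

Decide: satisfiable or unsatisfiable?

Unsatisfiable

Constraint 1 fixes v = 3 and constraint 14 fixes y = 4. Constraints 5, 8, and 12 give v = z = x = y, so v = y. But 3 ≠ 4 — contradiction.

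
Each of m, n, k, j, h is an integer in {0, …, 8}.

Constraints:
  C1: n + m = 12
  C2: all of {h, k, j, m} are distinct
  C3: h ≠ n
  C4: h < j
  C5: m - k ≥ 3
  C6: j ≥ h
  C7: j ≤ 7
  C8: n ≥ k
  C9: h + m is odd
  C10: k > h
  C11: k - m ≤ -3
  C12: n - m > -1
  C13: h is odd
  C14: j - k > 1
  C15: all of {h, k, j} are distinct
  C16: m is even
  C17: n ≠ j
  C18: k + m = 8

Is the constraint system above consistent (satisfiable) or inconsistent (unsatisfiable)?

Setting (m, n, k, j, h) = (6, 6, 2, 4, 1) satisfies everything: constraint 1: n + m = 12; constraint 5: m - k = 4; constraint 11: k - m = -4, and the others follow.

Satisfiable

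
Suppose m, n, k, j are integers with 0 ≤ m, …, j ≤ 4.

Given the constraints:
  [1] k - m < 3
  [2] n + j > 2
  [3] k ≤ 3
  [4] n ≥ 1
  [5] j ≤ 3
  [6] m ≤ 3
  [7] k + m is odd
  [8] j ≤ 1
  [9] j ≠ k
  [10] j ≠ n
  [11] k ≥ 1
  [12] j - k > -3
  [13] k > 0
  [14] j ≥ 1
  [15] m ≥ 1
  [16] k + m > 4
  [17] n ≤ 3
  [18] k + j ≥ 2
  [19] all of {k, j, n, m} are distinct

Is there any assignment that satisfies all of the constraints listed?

Constraints 3, 4, 5, 6, 11, 14, 15, and 17 confine each of k, j, n, m to the 3 values {1, …, 3}.
Constraint 19 requires all 4 of them to be distinct, but only 3 values are available — impossible by the pigeonhole principle.

Unsatisfiable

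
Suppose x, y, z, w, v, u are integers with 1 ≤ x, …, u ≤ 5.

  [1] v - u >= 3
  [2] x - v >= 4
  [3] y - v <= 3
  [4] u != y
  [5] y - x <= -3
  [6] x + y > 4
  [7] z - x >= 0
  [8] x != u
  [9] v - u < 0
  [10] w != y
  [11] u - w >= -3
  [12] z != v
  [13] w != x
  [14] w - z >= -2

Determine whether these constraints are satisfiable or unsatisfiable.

Constraints 1, 2, 7, 11, and 14 give v − u ≥ 3, u − w ≥ -3, w − z ≥ -2, z − x ≥ 0, x − v ≥ 4.
Adding all 5 inequalities: the left sides telescope to 0, and the right sides sum to 3 + (-3) + (-2) + 0 + 4 = 2. So 0 ≥ 2, which is false.

Unsatisfiable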